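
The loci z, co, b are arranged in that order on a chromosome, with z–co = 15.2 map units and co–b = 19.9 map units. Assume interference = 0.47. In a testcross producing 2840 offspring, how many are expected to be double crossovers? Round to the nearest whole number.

46

Map distances give recombination frequencies of 0.152 and 0.199 for the two intervals.
With interference 0.47 (so coincidence = 0.53), expected double-crossover frequency = 0.152 × 0.199 × 0.53 = 0.01603.
Expected number = 0.01603 × 2840 = 45.53 ≈ 46.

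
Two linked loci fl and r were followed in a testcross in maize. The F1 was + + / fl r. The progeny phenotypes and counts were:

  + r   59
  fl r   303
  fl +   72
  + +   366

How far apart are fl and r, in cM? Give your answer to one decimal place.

The recombinant classes are + r and fl +: 59 + 72 = 131.
Recombination frequency = 131/800 = 0.1638 ≈ 16.4%, i.e. 16.4 cM.

16.4 cM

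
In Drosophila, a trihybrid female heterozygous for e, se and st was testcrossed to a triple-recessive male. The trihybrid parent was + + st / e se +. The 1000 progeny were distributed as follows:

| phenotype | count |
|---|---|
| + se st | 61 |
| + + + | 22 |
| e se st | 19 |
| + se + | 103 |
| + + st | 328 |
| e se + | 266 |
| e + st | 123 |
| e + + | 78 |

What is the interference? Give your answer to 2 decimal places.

The two rarest classes, + + + and e se st, are the double crossovers. Comparing them with the parentals, only the st allele has switched, so st is the middle locus and the order is se – st – e.
se–st: (139 + 41)/1000 = 0.1800; st–e: (226 + 41)/1000 = 0.2670.
Expected DCO frequency = 0.1800 × 0.2670 ≈ 0.04806; observed = 41/1000 ≈ 0.04100.
Coefficient of coincidence = 0.04100/0.04806 ≈ 0.85; interference = 1 − 0.85 = 0.15.

0.15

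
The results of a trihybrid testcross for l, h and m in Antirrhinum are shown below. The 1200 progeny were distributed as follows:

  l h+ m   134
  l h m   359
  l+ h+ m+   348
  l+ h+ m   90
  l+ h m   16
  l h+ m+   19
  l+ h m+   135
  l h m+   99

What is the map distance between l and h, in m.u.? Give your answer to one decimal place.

The two most frequent reciprocal classes, l+ h+ m+ and l h m, are the parental types, so the F1 was l+ h+ m+ / l h m.
The two rarest classes, l h+ m+ and l+ h m, are the double crossovers. Comparing them with the parentals, only the l allele has switched, so l is the middle locus and the order is h – l – m.
Crossovers in the h–l interval produce the single-crossover classes l+ h m+ and l h+ m (135 + 134 = 269) plus the double crossovers (35).
RF(h–l) = (269 + 35) / 1200 = 304/1200 = 0.2533 → 25.3 m.u.

25.3 m.u.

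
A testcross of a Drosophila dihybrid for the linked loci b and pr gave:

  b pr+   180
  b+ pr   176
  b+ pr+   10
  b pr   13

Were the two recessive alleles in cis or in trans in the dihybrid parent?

trans

The two most frequent classes are b+ pr (176) and b pr+ (180); these are the parental (non-recombinant) types.
So the F1 carried b+ pr on one chromosome and b pr+ on the other — the recessive alleles are on opposite chromosomes (trans / repulsion).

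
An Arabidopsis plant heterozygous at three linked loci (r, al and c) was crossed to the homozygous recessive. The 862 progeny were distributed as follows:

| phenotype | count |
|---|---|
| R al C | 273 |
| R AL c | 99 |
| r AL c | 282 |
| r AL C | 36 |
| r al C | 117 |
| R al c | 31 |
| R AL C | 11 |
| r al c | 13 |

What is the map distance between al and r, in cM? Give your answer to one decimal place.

27.8 cM

The two most frequent reciprocal classes, r AL c and R al C, are the parental types, so the F1 was r AL c / R al C.
The two rarest classes, r al c and R AL C, are the double crossovers. Comparing them with the parentals, only the al allele has switched, so al is the middle locus and the order is r – al – c.
Crossovers in the r–al interval produce the single-crossover classes R AL c and r al C (99 + 117 = 216) plus the double crossovers (24).
RF(r–al) = (216 + 24) / 862 = 240/862 = 0.2784 → 27.8 cM.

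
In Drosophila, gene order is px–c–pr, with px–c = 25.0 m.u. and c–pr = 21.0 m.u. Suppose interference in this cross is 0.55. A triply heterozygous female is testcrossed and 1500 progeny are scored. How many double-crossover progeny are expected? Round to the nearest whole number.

Map distances give recombination frequencies of 0.250 and 0.210 for the two intervals.
With interference 0.55 (so coincidence = 0.45), expected double-crossover frequency = 0.250 × 0.210 × 0.45 = 0.02362.
Expected number = 0.02362 × 1500 = 35.44 ≈ 35.

35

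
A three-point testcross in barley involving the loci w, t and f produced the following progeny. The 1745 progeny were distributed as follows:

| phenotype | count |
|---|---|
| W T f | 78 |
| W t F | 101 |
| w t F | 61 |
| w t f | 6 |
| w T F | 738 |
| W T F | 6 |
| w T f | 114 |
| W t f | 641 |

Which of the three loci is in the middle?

The two most frequent reciprocal classes, w T F and W t f, are the parental types, so the F1 was w T F / W t f.
The two rarest classes, W T F and w t f, are the double crossovers. Comparing them with the parentals, only the w allele has switched, so w is the middle locus and the order is t – w – f.

w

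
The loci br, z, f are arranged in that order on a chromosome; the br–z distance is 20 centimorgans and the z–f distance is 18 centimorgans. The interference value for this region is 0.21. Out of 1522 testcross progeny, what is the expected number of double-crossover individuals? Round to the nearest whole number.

Map distances give recombination frequencies of 0.200 and 0.180 for the two intervals.
With interference 0.21 (so coincidence = 0.79), expected double-crossover frequency = 0.200 × 0.180 × 0.79 = 0.02844.
Expected number = 0.02844 × 1522 = 43.29 ≈ 43.

43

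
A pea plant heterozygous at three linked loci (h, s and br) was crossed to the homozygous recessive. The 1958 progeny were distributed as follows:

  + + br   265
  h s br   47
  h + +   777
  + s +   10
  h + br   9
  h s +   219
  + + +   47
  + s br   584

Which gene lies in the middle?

The two most frequent reciprocal classes, + s br and h + +, are the parental types, so the F1 was + s br / h + +.
The two rarest classes, + s + and h + br, are the double crossovers. Comparing them with the parentals, only the br allele has switched, so br is the middle locus and the order is s – br – h.

br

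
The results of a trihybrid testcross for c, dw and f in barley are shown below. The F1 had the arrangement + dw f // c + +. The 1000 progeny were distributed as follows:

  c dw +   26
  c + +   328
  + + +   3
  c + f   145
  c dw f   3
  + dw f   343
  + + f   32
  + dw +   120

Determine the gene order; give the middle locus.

c

The two rarest classes, c dw f and + + +, are the double crossovers. Comparing them with the parentals, only the c allele has switched, so c is the middle locus and the order is dw – c – f.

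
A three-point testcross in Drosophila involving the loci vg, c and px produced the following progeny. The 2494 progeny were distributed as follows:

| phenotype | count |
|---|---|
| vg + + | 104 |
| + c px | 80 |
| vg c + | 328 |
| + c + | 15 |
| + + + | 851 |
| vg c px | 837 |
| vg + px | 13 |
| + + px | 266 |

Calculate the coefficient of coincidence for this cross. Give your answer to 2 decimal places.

0.53

The two most frequent reciprocal classes, + + + and vg c px, are the parental types, so the F1 was + + + / vg c px.
The two rarest classes, + c + and vg + px, are the double crossovers. Comparing them with the parentals, only the c allele has switched, so c is the middle locus and the order is px – c – vg.
px–c: (594 + 28)/2494 = 0.2494; c–vg: (184 + 28)/2494 = 0.0850.
Expected DCO frequency = 0.2494 × 0.0850 ≈ 0.02120; observed = 28/2494 ≈ 0.01123.
Coefficient of coincidence = 0.01123/0.02120 ≈ 0.53.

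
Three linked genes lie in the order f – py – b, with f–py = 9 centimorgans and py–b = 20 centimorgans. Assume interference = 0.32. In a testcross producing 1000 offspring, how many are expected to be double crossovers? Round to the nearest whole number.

Map distances give recombination frequencies of 0.090 and 0.200 for the two intervals.
With interference 0.32 (so coincidence = 0.68), expected double-crossover frequency = 0.090 × 0.200 × 0.68 = 0.01224.
Expected number = 0.01224 × 1000 = 12.24 ≈ 12.

12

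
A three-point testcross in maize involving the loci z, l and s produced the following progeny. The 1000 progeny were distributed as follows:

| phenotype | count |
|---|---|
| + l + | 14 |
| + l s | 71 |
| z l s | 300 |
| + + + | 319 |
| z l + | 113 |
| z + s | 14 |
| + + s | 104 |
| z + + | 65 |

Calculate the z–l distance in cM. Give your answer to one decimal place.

The two most frequent reciprocal classes, + + + and z l s, are the parental types, so the F1 was + + + / z l s.
The two rarest classes, + l + and z + s, are the double crossovers. Comparing them with the parentals, only the l allele has switched, so l is the middle locus and the order is s – l – z.
Crossovers in the l–z interval produce the single-crossover classes z + + and + l s (65 + 71 = 136) plus the double crossovers (28).
RF(l–z) = (136 + 28) / 1000 = 164/1000 = 0.1640 → 16.4 cM.

16.4 cM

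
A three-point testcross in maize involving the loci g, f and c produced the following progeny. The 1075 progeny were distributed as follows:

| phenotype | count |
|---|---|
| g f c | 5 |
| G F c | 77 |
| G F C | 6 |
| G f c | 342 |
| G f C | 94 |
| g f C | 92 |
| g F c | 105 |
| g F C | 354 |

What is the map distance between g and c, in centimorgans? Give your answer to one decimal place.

19.5 centimorgans

The two most frequent reciprocal classes, G f c and g F C, are the parental types, so the F1 was G f c / g F C.
The two rarest classes, g f c and G F C, are the double crossovers. Comparing them with the parentals, only the g allele has switched, so g is the middle locus and the order is c – g – f.
Crossovers in the c–g interval produce the single-crossover classes G f C and g F c (94 + 105 = 199) plus the double crossovers (11).
RF(c–g) = (199 + 11) / 1075 = 210/1075 = 0.1953 → 19.5 centimorgans.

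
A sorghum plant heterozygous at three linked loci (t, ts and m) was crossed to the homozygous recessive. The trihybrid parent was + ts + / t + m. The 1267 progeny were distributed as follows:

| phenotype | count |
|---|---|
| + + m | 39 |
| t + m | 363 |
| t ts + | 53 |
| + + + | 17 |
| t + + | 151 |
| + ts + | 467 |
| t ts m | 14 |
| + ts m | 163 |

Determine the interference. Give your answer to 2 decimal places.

0.07

The two rarest classes, + + + and t ts m, are the double crossovers. Comparing them with the parentals, only the ts allele has switched, so ts is the middle locus and the order is m – ts – t.
m–ts: (314 + 31)/1267 = 0.2723; ts–t: (92 + 31)/1267 = 0.0971.
Expected DCO frequency = 0.2723 × 0.0971 ≈ 0.02644; observed = 31/1267 ≈ 0.02447.
Coefficient of coincidence = 0.02447/0.02644 ≈ 0.93; interference = 1 − 0.93 = 0.07.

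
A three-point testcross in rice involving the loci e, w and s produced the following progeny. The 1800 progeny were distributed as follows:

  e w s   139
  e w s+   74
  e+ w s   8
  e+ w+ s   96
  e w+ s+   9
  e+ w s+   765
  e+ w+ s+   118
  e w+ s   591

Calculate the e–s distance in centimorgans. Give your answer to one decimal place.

10.4 centimorgans

The two most frequent reciprocal classes, e w+ s and e+ w s+, are the parental types, so the F1 was e w+ s / e+ w s+.
The two rarest classes, e w+ s+ and e+ w s, are the double crossovers. Comparing them with the parentals, only the s allele has switched, so s is the middle locus and the order is w – s – e.
Crossovers in the s–e interval produce the single-crossover classes e+ w+ s and e w s+ (96 + 74 = 170) plus the double crossovers (17).
RF(s–e) = (170 + 17) / 1800 = 187/1800 = 0.1039 → 10.4 centimorgans.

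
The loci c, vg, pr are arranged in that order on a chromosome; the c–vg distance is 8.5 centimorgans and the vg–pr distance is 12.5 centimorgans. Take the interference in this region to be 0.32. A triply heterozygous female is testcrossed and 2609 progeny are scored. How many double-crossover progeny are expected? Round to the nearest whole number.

19

Map distances give recombination frequencies of 0.085 and 0.125 for the two intervals.
With interference 0.32 (so coincidence = 0.68), expected double-crossover frequency = 0.085 × 0.125 × 0.68 = 0.00722.
Expected number = 0.00722 × 2609 = 18.85 ≈ 19.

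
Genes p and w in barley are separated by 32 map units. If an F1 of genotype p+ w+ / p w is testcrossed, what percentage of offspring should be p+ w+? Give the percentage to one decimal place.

A map distance of 32 map units corresponds to a recombination frequency of 0.320.
The F1 is p+ w+ / p w, so p+ w+ is a parental gamete class with expected frequency (1 − r)/2 = 0.680/2 = 0.3400.
That is 0.3400 = 34.0% of the progeny.

34.0%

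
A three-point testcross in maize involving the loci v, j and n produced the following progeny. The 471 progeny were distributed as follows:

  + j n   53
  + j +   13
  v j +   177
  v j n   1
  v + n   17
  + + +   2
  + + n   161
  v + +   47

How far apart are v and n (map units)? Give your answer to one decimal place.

The two most frequent reciprocal classes, v j + and + + n, are the parental types, so the F1 was v j + / + + n.
The two rarest classes, v j n and + + +, are the double crossovers. Comparing them with the parentals, only the n allele has switched, so n is the middle locus and the order is j – n – v.
Crossovers in the n–v interval produce the single-crossover classes + j + and v + n (13 + 17 = 30) plus the double crossovers (3).
RF(n–v) = (30 + 3) / 471 = 33/471 = 0.0701 → 7.0 map units.

7.0 map units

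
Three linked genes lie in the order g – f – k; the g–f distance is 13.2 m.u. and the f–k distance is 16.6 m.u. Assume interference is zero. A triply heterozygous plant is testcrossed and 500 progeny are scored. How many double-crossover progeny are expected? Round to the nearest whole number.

11

Map distances give recombination frequencies of 0.132 and 0.166 for the two intervals.
With no interference, expected double-crossover frequency = 0.132 × 0.166 = 0.02191.
Expected number = 0.02191 × 500 = 10.96 ≈ 11.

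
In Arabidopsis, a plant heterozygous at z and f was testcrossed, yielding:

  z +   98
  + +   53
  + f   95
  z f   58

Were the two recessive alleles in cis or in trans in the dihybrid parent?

The two most frequent classes are + f (95) and z + (98); these are the parental (non-recombinant) types.
So the F1 carried + f on one chromosome and z + on the other — the recessive alleles are on opposite chromosomes (trans / repulsion).

trans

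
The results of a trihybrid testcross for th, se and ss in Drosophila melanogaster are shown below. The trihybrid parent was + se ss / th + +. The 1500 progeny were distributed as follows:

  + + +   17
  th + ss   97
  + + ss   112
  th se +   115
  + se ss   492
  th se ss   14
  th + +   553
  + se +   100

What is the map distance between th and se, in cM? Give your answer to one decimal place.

The two rarest classes, th se ss and + + +, are the double crossovers. Comparing them with the parentals, only the th allele has switched, so th is the middle locus and the order is se – th – ss.
Crossovers in the se–th interval produce the single-crossover classes + + ss and th se + (112 + 115 = 227) plus the double crossovers (31).
RF(se–th) = (227 + 31) / 1500 = 258/1500 = 0.1720 → 17.2 cM.

17.2 cM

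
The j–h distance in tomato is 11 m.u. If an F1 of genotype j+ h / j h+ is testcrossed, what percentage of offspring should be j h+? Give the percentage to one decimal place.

A map distance of 11 m.u. corresponds to a recombination frequency of 0.110.
The F1 is j+ h / j h+, so j h+ is a parental gamete class with expected frequency (1 − r)/2 = 0.890/2 = 0.4450.
That is 0.4450 = 44.5% of the progeny.

44.5%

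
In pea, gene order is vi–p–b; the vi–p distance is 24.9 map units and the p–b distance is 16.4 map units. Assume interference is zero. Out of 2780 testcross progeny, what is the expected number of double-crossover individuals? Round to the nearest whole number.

Map distances give recombination frequencies of 0.249 and 0.164 for the two intervals.
With no interference, expected double-crossover frequency = 0.249 × 0.164 = 0.04084.
Expected number = 0.04084 × 2780 = 113.52 ≈ 114.

114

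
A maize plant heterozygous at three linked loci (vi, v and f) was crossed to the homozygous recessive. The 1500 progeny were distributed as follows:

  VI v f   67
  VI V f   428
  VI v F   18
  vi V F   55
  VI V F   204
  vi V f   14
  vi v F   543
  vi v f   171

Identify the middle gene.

The two most frequent reciprocal classes, VI V f and vi v F, are the parental types, so the F1 was VI V f / vi v F.
The two rarest classes, vi V f and VI v F, are the double crossovers. Comparing them with the parentals, only the vi allele has switched, so vi is the middle locus and the order is v – vi – f.

vi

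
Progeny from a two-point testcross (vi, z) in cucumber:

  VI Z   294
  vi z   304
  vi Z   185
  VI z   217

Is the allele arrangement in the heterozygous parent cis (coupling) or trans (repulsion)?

cis

The two most frequent classes are VI Z (294) and vi z (304); these are the parental (non-recombinant) types.
So the F1 carried VI Z on one chromosome and vi z on the other — the recessive alleles are on the same chromosome (cis / coupling).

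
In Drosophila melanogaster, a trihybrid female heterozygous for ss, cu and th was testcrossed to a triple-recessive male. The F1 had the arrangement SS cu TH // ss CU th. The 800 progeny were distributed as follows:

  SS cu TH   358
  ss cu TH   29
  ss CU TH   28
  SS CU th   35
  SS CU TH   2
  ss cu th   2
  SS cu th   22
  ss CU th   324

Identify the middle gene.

The two rarest classes, SS CU TH and ss cu th, are the double crossovers. Comparing them with the parentals, only the cu allele has switched, so cu is the middle locus and the order is th – cu – ss.

cu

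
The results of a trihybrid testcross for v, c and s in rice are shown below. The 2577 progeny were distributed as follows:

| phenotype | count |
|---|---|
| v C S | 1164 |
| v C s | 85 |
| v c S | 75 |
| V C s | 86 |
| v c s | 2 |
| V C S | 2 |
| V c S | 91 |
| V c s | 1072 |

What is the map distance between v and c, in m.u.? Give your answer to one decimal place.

The two most frequent reciprocal classes, v C S and V c s, are the parental types, so the F1 was v C S / V c s.
The two rarest classes, V C S and v c s, are the double crossovers. Comparing them with the parentals, only the v allele has switched, so v is the middle locus and the order is c – v – s.
Crossovers in the c–v interval produce the single-crossover classes v c S and V C s (75 + 86 = 161) plus the double crossovers (4).
RF(c–v) = (161 + 4) / 2577 = 165/2577 = 0.0640 → 6.4 m.u.

6.4 m.u.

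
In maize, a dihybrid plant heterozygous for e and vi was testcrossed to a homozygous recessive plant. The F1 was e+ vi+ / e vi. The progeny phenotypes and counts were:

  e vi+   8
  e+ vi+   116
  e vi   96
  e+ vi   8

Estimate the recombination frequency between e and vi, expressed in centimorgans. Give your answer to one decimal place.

The recombinant classes are e+ vi and e vi+: 8 + 8 = 16.
Recombination frequency = 16/228 = 0.0702 ≈ 7.0%, i.e. 7.0 centimorgans.

7.0 centimorgans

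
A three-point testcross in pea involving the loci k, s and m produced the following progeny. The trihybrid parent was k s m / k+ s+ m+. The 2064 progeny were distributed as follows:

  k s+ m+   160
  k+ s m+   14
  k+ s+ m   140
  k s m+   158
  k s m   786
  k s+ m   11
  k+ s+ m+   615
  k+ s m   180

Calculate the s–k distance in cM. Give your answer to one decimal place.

17.7 cM

The two rarest classes, k s+ m and k+ s m+, are the double crossovers. Comparing them with the parentals, only the s allele has switched, so s is the middle locus and the order is m – s – k.
Crossovers in the s–k interval produce the single-crossover classes k+ s m and k s+ m+ (180 + 160 = 340) plus the double crossovers (25).
RF(s–k) = (340 + 25) / 2064 = 365/2064 = 0.1768 → 17.7 cM.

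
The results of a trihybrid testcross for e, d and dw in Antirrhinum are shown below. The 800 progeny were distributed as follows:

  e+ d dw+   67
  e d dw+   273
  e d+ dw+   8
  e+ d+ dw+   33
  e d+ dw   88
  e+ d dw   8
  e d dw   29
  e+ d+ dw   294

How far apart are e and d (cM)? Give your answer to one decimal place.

The two most frequent reciprocal classes, e d dw+ and e+ d+ dw, are the parental types, so the F1 was e d dw+ / e+ d+ dw.
The two rarest classes, e d+ dw+ and e+ d dw, are the double crossovers. Comparing them with the parentals, only the d allele has switched, so d is the middle locus and the order is e – d – dw.
Crossovers in the e–d interval produce the single-crossover classes e+ d dw+ and e d+ dw (67 + 88 = 155) plus the double crossovers (16).
RF(e–d) = (155 + 16) / 800 = 171/800 = 0.2137 → 21.4 cM.

21.4 cM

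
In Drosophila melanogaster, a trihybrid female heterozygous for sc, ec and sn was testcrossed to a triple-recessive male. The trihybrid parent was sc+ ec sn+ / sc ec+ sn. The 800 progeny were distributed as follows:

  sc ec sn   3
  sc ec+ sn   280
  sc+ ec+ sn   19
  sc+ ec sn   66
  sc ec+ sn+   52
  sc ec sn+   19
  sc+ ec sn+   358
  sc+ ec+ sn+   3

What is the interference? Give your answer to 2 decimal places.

0.12

The two rarest classes, sc+ ec+ sn+ and sc ec sn, are the double crossovers. Comparing them with the parentals, only the ec allele has switched, so ec is the middle locus and the order is sc – ec – sn.
sc–ec: (38 + 6)/800 = 0.0550; ec–sn: (118 + 6)/800 = 0.1550.
Expected DCO frequency = 0.0550 × 0.1550 ≈ 0.00852; observed = 6/800 ≈ 0.00750.
Coefficient of coincidence = 0.00750/0.00852 ≈ 0.88; interference = 1 − 0.88 = 0.12.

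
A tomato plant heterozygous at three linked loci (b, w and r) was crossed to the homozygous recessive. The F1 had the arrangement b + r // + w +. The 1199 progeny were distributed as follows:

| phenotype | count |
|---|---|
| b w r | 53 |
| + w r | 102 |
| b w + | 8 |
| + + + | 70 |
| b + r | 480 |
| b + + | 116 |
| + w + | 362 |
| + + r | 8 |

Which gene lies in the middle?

b

The two rarest classes, + + r and b w +, are the double crossovers. Comparing them with the parentals, only the b allele has switched, so b is the middle locus and the order is w – b – r.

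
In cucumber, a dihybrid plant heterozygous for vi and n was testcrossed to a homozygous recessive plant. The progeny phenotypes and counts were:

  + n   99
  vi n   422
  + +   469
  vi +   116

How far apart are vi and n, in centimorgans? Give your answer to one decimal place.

19.4 centimorgans

The two most frequent classes, + + (469) and vi n (422), are the parental types, so the F1 was + + / vi n.
The recombinant classes are + n and vi +: 99 + 116 = 215.
Recombination frequency = 215/1106 = 0.1944 ≈ 19.4%, i.e. 19.4 centimorgans.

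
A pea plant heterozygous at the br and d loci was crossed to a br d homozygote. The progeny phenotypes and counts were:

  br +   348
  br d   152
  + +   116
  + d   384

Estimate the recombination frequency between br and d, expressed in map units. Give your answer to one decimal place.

26.8 map units

The two most frequent classes, + d (384) and br + (348), are the parental types, so the F1 was + d / br +.
The recombinant classes are + + and br d: 116 + 152 = 268.
Recombination frequency = 268/1000 = 0.2680 ≈ 26.8%, i.e. 26.8 map units.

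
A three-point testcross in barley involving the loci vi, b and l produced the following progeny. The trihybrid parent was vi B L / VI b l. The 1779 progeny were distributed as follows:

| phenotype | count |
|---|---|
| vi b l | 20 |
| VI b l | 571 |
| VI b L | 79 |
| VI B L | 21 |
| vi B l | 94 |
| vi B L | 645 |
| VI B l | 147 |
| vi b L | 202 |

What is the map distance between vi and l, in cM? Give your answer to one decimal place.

The two rarest classes, VI B L and vi b l, are the double crossovers. Comparing them with the parentals, only the vi allele has switched, so vi is the middle locus and the order is b – vi – l.
Crossovers in the vi–l interval produce the single-crossover classes vi B l and VI b L (94 + 79 = 173) plus the double crossovers (41).
RF(vi–l) = (173 + 41) / 1779 = 214/1779 = 0.1203 → 12.0 cM.

12.0 cM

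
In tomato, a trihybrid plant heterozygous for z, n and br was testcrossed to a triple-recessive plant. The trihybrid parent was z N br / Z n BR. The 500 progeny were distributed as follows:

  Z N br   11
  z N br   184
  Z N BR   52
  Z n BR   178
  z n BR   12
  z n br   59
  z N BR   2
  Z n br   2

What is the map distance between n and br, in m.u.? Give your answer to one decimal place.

23.0 m.u.

The two rarest classes, z N BR and Z n br, are the double crossovers. Comparing them with the parentals, only the br allele has switched, so br is the middle locus and the order is z – br – n.
Crossovers in the br–n interval produce the single-crossover classes z n br and Z N BR (59 + 52 = 111) plus the double crossovers (4).
RF(br–n) = (111 + 4) / 500 = 115/500 = 0.2300 → 23.0 m.u.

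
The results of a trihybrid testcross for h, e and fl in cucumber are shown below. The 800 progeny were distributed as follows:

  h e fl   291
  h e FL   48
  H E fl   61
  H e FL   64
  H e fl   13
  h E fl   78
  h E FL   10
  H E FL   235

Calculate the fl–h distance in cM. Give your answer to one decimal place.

16.5 cM

The two most frequent reciprocal classes, h e fl and H E FL, are the parental types, so the F1 was h e fl / H E FL.
The two rarest classes, H e fl and h E FL, are the double crossovers. Comparing them with the parentals, only the h allele has switched, so h is the middle locus and the order is fl – h – e.
Crossovers in the fl–h interval produce the single-crossover classes h e FL and H E fl (48 + 61 = 109) plus the double crossovers (23).
RF(fl–h) = (109 + 23) / 800 = 132/800 = 0.1650 → 16.5 cM.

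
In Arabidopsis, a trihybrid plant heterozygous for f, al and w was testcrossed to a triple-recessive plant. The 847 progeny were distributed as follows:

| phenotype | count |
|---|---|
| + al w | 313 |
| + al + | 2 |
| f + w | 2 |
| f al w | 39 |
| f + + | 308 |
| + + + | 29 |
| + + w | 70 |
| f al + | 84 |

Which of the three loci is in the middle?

The two most frequent reciprocal classes, f + + and + al w, are the parental types, so the F1 was f + + / + al w.
The two rarest classes, f + w and + al +, are the double crossovers. Comparing them with the parentals, only the w allele has switched, so w is the middle locus and the order is f – w – al.

w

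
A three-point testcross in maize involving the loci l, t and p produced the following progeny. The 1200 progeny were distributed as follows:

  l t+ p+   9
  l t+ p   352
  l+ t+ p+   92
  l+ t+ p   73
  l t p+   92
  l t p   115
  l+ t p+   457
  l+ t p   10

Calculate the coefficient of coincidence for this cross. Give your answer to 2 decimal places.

0.55

The two most frequent reciprocal classes, l+ t p+ and l t+ p, are the parental types, so the F1 was l+ t p+ / l t+ p.
The two rarest classes, l+ t p and l t+ p+, are the double crossovers. Comparing them with the parentals, only the p allele has switched, so p is the middle locus and the order is t – p – l.
t–p: (207 + 19)/1200 = 0.1883; p–l: (165 + 19)/1200 = 0.1533.
Expected DCO frequency = 0.1883 × 0.1533 ≈ 0.02887; observed = 19/1200 ≈ 0.01583.
Coefficient of coincidence = 0.01583/0.02887 ≈ 0.55.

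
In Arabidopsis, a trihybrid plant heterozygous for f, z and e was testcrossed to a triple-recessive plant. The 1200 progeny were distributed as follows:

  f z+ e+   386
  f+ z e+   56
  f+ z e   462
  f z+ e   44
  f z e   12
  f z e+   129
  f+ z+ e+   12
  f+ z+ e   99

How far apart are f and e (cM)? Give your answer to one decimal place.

The two most frequent reciprocal classes, f z+ e+ and f+ z e, are the parental types, so the F1 was f z+ e+ / f+ z e.
The two rarest classes, f+ z+ e+ and f z e, are the double crossovers. Comparing them with the parentals, only the f allele has switched, so f is the middle locus and the order is e – f – z.
Crossovers in the e–f interval produce the single-crossover classes f z+ e and f+ z e+ (44 + 56 = 100) plus the double crossovers (24).
RF(e–f) = (100 + 24) / 1200 = 124/1200 = 0.1033 → 10.3 cM.

10.3 cM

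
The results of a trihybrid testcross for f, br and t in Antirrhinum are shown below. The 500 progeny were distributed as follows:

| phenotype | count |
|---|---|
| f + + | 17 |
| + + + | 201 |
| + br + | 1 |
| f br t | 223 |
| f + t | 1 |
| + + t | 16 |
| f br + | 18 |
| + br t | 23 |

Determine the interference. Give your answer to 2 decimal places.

0.34

The two most frequent reciprocal classes, + + + and f br t, are the parental types, so the F1 was + + + / f br t.
The two rarest classes, + br + and f + t, are the double crossovers. Comparing them with the parentals, only the br allele has switched, so br is the middle locus and the order is f – br – t.
f–br: (40 + 2)/500 = 0.0840; br–t: (34 + 2)/500 = 0.0720.
Expected DCO frequency = 0.0840 × 0.0720 ≈ 0.00605; observed = 2/500 ≈ 0.00400.
Coefficient of coincidence = 0.00400/0.00605 ≈ 0.66; interference = 1 − 0.66 = 0.34.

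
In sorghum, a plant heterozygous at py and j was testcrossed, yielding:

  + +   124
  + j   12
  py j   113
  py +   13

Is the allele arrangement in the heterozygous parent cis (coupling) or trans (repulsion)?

The two most frequent classes are + + (124) and py j (113); these are the parental (non-recombinant) types.
So the F1 carried + + on one chromosome and py j on the other — the recessive alleles are on the same chromosome (cis / coupling).

cis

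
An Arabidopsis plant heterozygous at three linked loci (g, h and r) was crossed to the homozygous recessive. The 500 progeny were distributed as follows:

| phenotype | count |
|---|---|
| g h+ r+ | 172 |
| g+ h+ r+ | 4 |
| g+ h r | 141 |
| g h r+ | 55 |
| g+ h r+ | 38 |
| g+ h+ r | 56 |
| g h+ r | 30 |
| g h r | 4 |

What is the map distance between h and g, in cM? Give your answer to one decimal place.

23.8 cM

The two most frequent reciprocal classes, g+ h r and g h+ r+, are the parental types, so the F1 was g+ h r / g h+ r+.
The two rarest classes, g h r and g+ h+ r+, are the double crossovers. Comparing them with the parentals, only the g allele has switched, so g is the middle locus and the order is r – g – h.
Crossovers in the g–h interval produce the single-crossover classes g+ h+ r and g h r+ (56 + 55 = 111) plus the double crossovers (8).
RF(g–h) = (111 + 8) / 500 = 119/500 = 0.2380 → 23.8 cM.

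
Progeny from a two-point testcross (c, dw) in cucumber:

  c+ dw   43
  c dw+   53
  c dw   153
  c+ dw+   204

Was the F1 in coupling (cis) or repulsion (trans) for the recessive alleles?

cis

The two most frequent classes are c+ dw+ (204) and c dw (153); these are the parental (non-recombinant) types.
So the F1 carried c+ dw+ on one chromosome and c dw on the other — the recessive alleles are on the same chromosome (cis / coupling).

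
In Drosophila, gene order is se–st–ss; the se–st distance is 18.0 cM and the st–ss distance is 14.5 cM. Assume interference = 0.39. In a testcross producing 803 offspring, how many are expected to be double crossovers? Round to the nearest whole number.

Map distances give recombination frequencies of 0.180 and 0.145 for the two intervals.
With interference 0.39 (so coincidence = 0.61), expected double-crossover frequency = 0.180 × 0.145 × 0.61 = 0.01592.
Expected number = 0.01592 × 803 = 12.78 ≈ 13.

13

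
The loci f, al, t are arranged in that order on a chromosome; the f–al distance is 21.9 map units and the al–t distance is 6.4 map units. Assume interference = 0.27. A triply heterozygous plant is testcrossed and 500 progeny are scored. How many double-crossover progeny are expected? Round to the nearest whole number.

5

Map distances give recombination frequencies of 0.219 and 0.064 for the two intervals.
With interference 0.27 (so coincidence = 0.73), expected double-crossover frequency = 0.219 × 0.064 × 0.73 = 0.01023.
Expected number = 0.01023 × 500 = 5.12 ≈ 5.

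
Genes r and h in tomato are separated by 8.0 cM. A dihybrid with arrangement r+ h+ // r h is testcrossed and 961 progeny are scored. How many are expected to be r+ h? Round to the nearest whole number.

38

A map distance of 8.0 cM corresponds to a recombination frequency of 0.080.
The F1 is r+ h+ / r h, so r+ h is a recombinant gamete class with expected frequency r/2 = 0.080/2 = 0.0400.
Expected number = 0.0400 × 961 = 38.44 ≈ 38.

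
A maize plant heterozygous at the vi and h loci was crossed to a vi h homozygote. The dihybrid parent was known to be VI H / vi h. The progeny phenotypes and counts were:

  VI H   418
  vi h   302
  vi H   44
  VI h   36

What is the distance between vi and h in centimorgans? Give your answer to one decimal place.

10.0 centimorgans

The recombinant classes are VI h and vi H: 36 + 44 = 80.
Recombination frequency = 80/800 = 0.1000 ≈ 10.0%, i.e. 10.0 centimorgans.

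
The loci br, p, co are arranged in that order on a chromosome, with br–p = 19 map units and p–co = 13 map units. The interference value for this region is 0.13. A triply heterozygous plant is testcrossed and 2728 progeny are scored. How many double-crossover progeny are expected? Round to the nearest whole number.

59

Map distances give recombination frequencies of 0.190 and 0.130 for the two intervals.
With interference 0.13 (so coincidence = 0.87), expected double-crossover frequency = 0.190 × 0.130 × 0.87 = 0.02149.
Expected number = 0.02149 × 2728 = 58.62 ≈ 59.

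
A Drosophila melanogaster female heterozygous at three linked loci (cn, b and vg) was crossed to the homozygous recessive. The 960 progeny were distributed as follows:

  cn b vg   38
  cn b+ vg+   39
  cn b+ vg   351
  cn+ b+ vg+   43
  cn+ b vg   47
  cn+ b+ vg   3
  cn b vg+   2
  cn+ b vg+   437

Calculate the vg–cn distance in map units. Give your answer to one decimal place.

The two most frequent reciprocal classes, cn b+ vg and cn+ b vg+, are the parental types, so the F1 was cn b+ vg / cn+ b vg+.
The two rarest classes, cn+ b+ vg and cn b vg+, are the double crossovers. Comparing them with the parentals, only the cn allele has switched, so cn is the middle locus and the order is b – cn – vg.
Crossovers in the cn–vg interval produce the single-crossover classes cn b+ vg+ and cn+ b vg (39 + 47 = 86) plus the double crossovers (5).
RF(cn–vg) = (86 + 5) / 960 = 91/960 = 0.0948 → 9.5 map units.

9.5 map units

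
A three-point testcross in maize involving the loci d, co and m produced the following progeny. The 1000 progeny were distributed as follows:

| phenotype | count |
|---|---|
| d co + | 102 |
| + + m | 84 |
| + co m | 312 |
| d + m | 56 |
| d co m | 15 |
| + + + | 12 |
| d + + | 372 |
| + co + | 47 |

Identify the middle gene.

d

The two most frequent reciprocal classes, + co m and d + +, are the parental types, so the F1 was + co m / d + +.
The two rarest classes, d co m and + + +, are the double crossovers. Comparing them with the parentals, only the d allele has switched, so d is the middle locus and the order is co – d – m.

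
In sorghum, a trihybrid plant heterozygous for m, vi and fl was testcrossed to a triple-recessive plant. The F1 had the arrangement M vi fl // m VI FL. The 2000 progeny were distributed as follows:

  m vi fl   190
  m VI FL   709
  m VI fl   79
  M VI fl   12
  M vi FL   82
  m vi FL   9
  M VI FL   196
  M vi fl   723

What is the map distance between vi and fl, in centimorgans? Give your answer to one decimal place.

The two rarest classes, M VI fl and m vi FL, are the double crossovers. Comparing them with the parentals, only the vi allele has switched, so vi is the middle locus and the order is fl – vi – m.
Crossovers in the fl–vi interval produce the single-crossover classes M vi FL and m VI fl (82 + 79 = 161) plus the double crossovers (21).
RF(fl–vi) = (161 + 21) / 2000 = 182/2000 = 0.0910 → 9.1 centimorgans.

9.1 centimorgans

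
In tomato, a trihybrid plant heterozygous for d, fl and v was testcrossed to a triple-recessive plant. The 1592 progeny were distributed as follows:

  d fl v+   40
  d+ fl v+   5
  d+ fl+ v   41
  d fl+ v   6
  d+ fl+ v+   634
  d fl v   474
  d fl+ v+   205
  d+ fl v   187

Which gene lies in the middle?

The two most frequent reciprocal classes, d+ fl+ v+ and d fl v, are the parental types, so the F1 was d+ fl+ v+ / d fl v.
The two rarest classes, d+ fl v+ and d fl+ v, are the double crossovers. Comparing them with the parentals, only the fl allele has switched, so fl is the middle locus and the order is v – fl – d.

fl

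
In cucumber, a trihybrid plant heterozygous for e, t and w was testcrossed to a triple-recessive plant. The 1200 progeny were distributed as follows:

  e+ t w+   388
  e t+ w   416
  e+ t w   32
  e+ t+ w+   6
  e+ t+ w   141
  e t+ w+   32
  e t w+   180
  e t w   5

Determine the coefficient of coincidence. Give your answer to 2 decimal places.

0.53

The two most frequent reciprocal classes, e t+ w and e+ t w+, are the parental types, so the F1 was e t+ w / e+ t w+.
The two rarest classes, e t w and e+ t+ w+, are the double crossovers. Comparing them with the parentals, only the t allele has switched, so t is the middle locus and the order is e – t – w.
e–t: (321 + 11)/1200 = 0.2767; t–w: (64 + 11)/1200 = 0.0625.
Expected DCO frequency = 0.2767 × 0.0625 ≈ 0.01729; observed = 11/1200 ≈ 0.00917.
Coefficient of coincidence = 0.00917/0.01729 ≈ 0.53.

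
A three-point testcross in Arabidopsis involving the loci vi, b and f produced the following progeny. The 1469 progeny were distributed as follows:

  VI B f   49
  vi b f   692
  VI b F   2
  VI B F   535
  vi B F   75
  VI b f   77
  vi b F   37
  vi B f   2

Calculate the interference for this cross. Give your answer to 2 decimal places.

0.58

The two most frequent reciprocal classes, VI B F and vi b f, are the parental types, so the F1 was VI B F / vi b f.
The two rarest classes, VI b F and vi B f, are the double crossovers. Comparing them with the parentals, only the b allele has switched, so b is the middle locus and the order is f – b – vi.
f–b: (86 + 4)/1469 = 0.0613; b–vi: (152 + 4)/1469 = 0.1062.
Expected DCO frequency = 0.0613 × 0.1062 ≈ 0.00651; observed = 4/1469 ≈ 0.00272.
Coefficient of coincidence = 0.00272/0.00651 ≈ 0.42; interference = 1 − 0.42 = 0.58.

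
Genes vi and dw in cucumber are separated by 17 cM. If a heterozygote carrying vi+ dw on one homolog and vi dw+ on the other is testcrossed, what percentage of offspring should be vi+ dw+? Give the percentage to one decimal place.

8.5%

A map distance of 17 cM corresponds to a recombination frequency of 0.170.
The F1 is vi+ dw / vi dw+, so vi+ dw+ is a recombinant gamete class with expected frequency r/2 = 0.170/2 = 0.0850.
That is 0.0850 = 8.5% of the progeny.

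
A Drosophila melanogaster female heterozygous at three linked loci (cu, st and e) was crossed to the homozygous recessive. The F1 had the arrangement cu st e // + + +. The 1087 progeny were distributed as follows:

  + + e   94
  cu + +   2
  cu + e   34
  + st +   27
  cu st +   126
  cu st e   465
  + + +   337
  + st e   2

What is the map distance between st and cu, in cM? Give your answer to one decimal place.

6.0 cM

The two rarest classes, + st e and cu + +, are the double crossovers. Comparing them with the parentals, only the cu allele has switched, so cu is the middle locus and the order is st – cu – e.
Crossovers in the st–cu interval produce the single-crossover classes cu + e and + st + (34 + 27 = 61) plus the double crossovers (4).
RF(st–cu) = (61 + 4) / 1087 = 65/1087 = 0.0598 → 6.0 cM.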